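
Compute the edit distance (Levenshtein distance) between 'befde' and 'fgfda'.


Building DP table for s1='befde' (len 5) and s2='fgfda' (len 5):
       f  g  f  d  a
    0  1  2  3  4  5
  b 1  1  2  3  4  5
  e 2  2  2  3  4  5
  f 3  2  3  2  3  4
  d 4  3  3  3  2  3
  e 5  4  4  4  3  3
Edit distance = dp[5][5] = 3

3


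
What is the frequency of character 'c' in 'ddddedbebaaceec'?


Scanning 'ddddedbebaaceec' for 'c':
  Position 11: 'c' -> MATCH (count: 1)
  Position 14: 'c' -> MATCH (count: 2)
Total occurrences of 'c': 2

2


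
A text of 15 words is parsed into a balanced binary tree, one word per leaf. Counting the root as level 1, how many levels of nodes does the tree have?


In a balanced binary tree with n leaves the deepest leaf is ceil(log2(n)) edges below the root,
so counting node levels inclusive of root and leaves gives ceil(log2(n)) + 1 levels.
log2(15) = 3.9069
ceil(3.9069) = 4
levels = 4 + 1 = 5

5


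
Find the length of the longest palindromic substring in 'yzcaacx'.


Scanning 'yzcaacx' for palindromic substrings.
Substring at positions 2-5: 'caac'.
Check: reverse('caac') = 'caac' -> palindrome confirmed.
Neighbouring characters ('z' / 'x') break symmetry, so it cannot extend further.
No longer palindromic substring exists; longest length = 4

4


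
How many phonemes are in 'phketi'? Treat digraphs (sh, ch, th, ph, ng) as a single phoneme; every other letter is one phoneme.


Parsing 'phketi' greedily, digraphs first:
  'ph' -> digraph (1 consonant phoneme) (phonemes so far: 1)
  'k' -> consonant phoneme (phonemes so far: 2)
  'e' -> vowel phoneme (phonemes so far: 3)
  't' -> consonant phoneme (phonemes so far: 4)
  'i' -> vowel phoneme (phonemes so far: 5)
Total phonemes: 5

5


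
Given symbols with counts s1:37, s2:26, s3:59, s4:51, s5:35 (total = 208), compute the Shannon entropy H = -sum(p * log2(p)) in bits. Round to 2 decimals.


Computing entropy H = -sum(p_i * log2(p_i)):
  s1: p = 37/208 = 0.1779, -p*log2(p) = 0.4431
  s2: p = 26/208 = 0.1250, -p*log2(p) = 0.3750
  s3: p = 59/208 = 0.2837, -p*log2(p) = 0.5156
  s4: p = 51/208 = 0.2452, -p*log2(p) = 0.4973
  s5: p = 35/208 = 0.1683, -p*log2(p) = 0.4326
H = sum of terms = 2.2636
Rounded to 2 decimals: 2.26

2.26


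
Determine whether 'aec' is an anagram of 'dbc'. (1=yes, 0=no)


Sort characters of 'aec': 'ace'
Sort characters of 'dbc': 'bcd'
Sorted forms differ -> they are NOT anagrams
Result: 0

0


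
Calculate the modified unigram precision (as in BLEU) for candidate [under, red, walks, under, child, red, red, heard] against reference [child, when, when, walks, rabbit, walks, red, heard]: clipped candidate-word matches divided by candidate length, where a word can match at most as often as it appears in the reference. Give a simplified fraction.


Reference word counts: {'child': 1, 'heard': 1, 'rabbit': 1, 'red': 1, 'walks': 2, 'when': 2}
Checking each candidate word (with clipping):
  'under' -> not in reference -> no match (matches: 0)
  'red' -> in reference (ref count 1, used 1/1) -> match (matches: 1)
  'walks' -> in reference (ref count 2, used 1/2) -> match (matches: 2)
  'under' -> not in reference -> no match (matches: 2)
  'child' -> in reference (ref count 1, used 1/1) -> match (matches: 3)
  'red' -> ref count 1 already used up (1/1) -> clipped, no match (matches: 3)
  'red' -> ref count 1 already used up (1/1) -> clipped, no match (matches: 3)
  'heard' -> in reference (ref count 1, used 1/1) -> match (matches: 4)
Clipped matches: 4, Candidate length: 8
Precision = 4/8 = 1/2

1/2


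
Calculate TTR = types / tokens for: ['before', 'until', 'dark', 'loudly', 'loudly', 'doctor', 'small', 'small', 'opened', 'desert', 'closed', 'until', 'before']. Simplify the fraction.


Tokens: 13
Unique types: ('before', 'closed', 'dark', 'desert', 'doctor', 'loudly', 'opened', 'small', 'until') = 9
TTR = 9/13
Already in lowest terms.

9/13


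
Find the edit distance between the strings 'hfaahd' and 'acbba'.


Building DP table for s1='hfaahd' (len 6) and s2='acbba' (len 5):
       a  c  b  b  a
    0  1  2  3  4  5
  h 1  1  2  3  4  5
  f 2  2  2  3  4  5
  a 3  2  3  3  4  4
  a 4  3  3  4  4  4
  h 5  4  4  4  5  5
  d 6  5  5  5  5  6
Edit distance = dp[6][5] = 6

6


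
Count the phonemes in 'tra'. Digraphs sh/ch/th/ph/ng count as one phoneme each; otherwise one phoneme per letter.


Parsing 'tra' greedily, digraphs first:
  't' -> consonant phoneme (phonemes so far: 1)
  'r' -> consonant phoneme (phonemes so far: 2)
  'a' -> vowel phoneme (phonemes so far: 3)
Total phonemes: 3

3


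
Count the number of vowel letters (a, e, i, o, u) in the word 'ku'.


Scanning each character of 'ku':
  Position 1: 'k' -> consonant (running count: 0)
  Position 2: 'u' -> vowel (running count: 1)
Total vowels: 1

1


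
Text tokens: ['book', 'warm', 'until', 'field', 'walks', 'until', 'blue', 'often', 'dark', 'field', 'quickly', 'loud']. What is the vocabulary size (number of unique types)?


Listing all tokens and tracking unique types:
  Token 1: 'book' -> NEW (unique so far: 1)
  Token 2: 'warm' -> NEW (unique so far: 2)
  Token 3: 'until' -> NEW (unique so far: 3)
  Token 4: 'field' -> NEW (unique so far: 4)
  Token 5: 'walks' -> NEW (unique so far: 5)
  Token 6: 'until' -> duplicate (unique so far: 5)
  Token 7: 'blue' -> NEW (unique so far: 6)
  Token 8: 'often' -> NEW (unique so far: 7)
  Token 9: 'dark' -> NEW (unique so far: 8)
  Token 10: 'field' -> duplicate (unique so far: 8)
  Token 11: 'quickly' -> NEW (unique so far: 9)
  Token 12: 'loud' -> NEW (unique so far: 10)
Unique types: ('blue', 'book', 'dark', 'field', 'loud', 'often', 'quickly', 'until', 'walks', 'warm')
Vocabulary size: 10

10


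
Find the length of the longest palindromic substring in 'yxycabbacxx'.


Scanning 'yxycabbacxx' for palindromic substrings.
Substring at positions 3-8: 'cabbac'.
Check: reverse('cabbac') = 'cabbac' -> palindrome confirmed.
Neighbouring characters ('y' / 'x') break symmetry, so it cannot extend further.
No longer palindromic substring exists; longest length = 6

6


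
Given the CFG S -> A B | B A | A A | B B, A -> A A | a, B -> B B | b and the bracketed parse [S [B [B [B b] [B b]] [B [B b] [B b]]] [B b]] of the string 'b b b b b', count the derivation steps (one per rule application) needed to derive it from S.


Every bracketed nonterminal node [X ...] in the tree is produced by exactly one rule application.
Reading the tree off as a leftmost derivation:
  Step 1: S  =>  B B   (applied S -> B B)
  Step 2: B B  =>  B B B   (applied B -> B B)
  Step 3: B B B  =>  B B B B   (applied B -> B B)
  Step 4: B B B B  =>  b B B B   (applied B -> b)
  Step 5: b B B B  =>  b b B B   (applied B -> b)
  Step 6: b b B B  =>  b b B B B   (applied B -> B B)
  Step 7: b b B B B  =>  b b b B B   (applied B -> b)
  Step 8: b b b B B  =>  b b b b B   (applied B -> b)
  Step 9: b b b b B  =>  b b b b b   (applied B -> b)
Final yield: b b b b b
Total rewrite steps: 9

9


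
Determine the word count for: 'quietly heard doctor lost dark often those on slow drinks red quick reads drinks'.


Counting words by splitting on spaces:
  Word 1: 'quietly'
  Word 2: 'heard'
  Word 3: 'doctor'
  Word 4: 'lost'
  Word 5: 'dark'
  Word 6: 'often'
  Word 7: 'those'
  Word 8: 'on'
  Word 9: 'slow'
  Word 10: 'drinks'
  Word 11: 'red'
  Word 12: 'quick'
  Word 13: 'reads'
  Word 14: 'drinks'
Total words: 14

14


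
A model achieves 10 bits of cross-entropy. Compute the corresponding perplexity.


Perplexity formula: PP = 2^H
H = 10
PP = 2^10
PP = 2^10 = 1024

1024


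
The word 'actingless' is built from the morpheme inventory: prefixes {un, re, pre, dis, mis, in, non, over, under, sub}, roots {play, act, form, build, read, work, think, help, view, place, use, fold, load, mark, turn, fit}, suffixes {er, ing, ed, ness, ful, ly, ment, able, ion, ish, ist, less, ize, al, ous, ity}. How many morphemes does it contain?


Segmenting 'actingless' against the inventory:
  'act' -> root (morpheme 1)
  'ing' -> suffix (morpheme 2)
  'less' -> suffix (morpheme 3)
Total morphemes: 3

3


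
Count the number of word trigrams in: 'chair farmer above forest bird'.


Word trigrams from [5] words:
  Trigram 1: (chair farmer above)
  Trigram 2: (farmer above forest)
  Trigram 3: (above forest bird)
Total word trigrams: 5 - 2 = 3

3


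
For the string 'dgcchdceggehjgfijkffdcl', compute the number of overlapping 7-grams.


String 'dgcchdceggehjgfijkffdcl' has length L = 23.
Number of overlapping n-grams = L - n + 1
Substituting: 23 - 7 + 1 = 17

17


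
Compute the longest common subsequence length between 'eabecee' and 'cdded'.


DP table for LCS of 'eabecee' and 'cdded':
       c  d  d  e  d
    0  0  0  0  0  0
  e 0  0  0  0  1  1
  a 0  0  0  0  1  1
  b 0  0  0  0  1  1
  e 0  0  0  0  1  1
  c 0  1  1  1  1  1
  e 0  1  1  1  2  2
  e 0  1  1  1  2  2
LCS: 'ce'
LCS length = 2

2


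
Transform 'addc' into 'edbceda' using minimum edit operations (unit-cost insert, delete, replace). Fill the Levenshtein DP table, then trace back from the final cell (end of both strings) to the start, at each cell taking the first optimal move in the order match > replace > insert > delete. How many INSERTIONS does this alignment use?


Edit distance = 5. Backtracking from cell (4, 7) with preference match > replace > insert > delete,
then listing the resulting alignment 'addc' -> 'edbceda' left to right:
  Step 1: replace a->e
  Step 2: keep 'd'
  Step 3: insert 'b' [insertion #1]
  Step 4: insert 'c' [insertion #2]
  Step 5: insert 'e' [insertion #3]
  Step 6: keep 'd'
  Step 7: replace c->a
Total insertions: 3

3


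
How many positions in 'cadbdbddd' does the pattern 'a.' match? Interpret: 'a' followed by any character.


Pattern: a. means 'a' followed by any character.
Scanning 'cadbdbddd' position-by-position:
  Pos 0: window 'ca' -> no
  Pos 1: window 'ad' -> MATCH
  Pos 2: window 'db' -> no
  Pos 3: window 'bd' -> no
  Pos 4: window 'db' -> no
  Pos 5: window 'bd' -> no
  Pos 6: window 'dd' -> no
  Pos 7: window 'dd' -> no
  Pos 8: window 'd' -> no
Total matches: 1

1


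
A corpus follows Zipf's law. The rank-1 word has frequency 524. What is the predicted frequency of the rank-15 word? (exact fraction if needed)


Zipf's law: freq(rank) = f1 / rank
f1 = 524, rank = 15
freq = 524 / 15
GCD(524, 15) = 1
Simplified: 524/15

524/15


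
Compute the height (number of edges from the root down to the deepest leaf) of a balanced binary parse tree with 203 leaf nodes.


In a balanced binary tree with n leaves the deepest leaf is ceil(log2(n)) edges below the root.
log2(203) = 7.6653
ceil(7.6653) = 8
height (edges) = 8

8


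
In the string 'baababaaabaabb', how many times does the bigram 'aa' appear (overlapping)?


Scanning 'baababaaabaabb' for bigram 'aa':
  Position 0: 'ba' -> no
  Position 1: 'aa' -> MATCH
  Position 2: 'ab' -> no
  Position 3: 'ba' -> no
  Position 4: 'ab' -> no
  Position 5: 'ba' -> no
  Position 6: 'aa' -> MATCH
  Position 7: 'aa' -> MATCH
  Position 8: 'ab' -> no
  Position 9: 'ba' -> no
  Position 10: 'aa' -> MATCH
  Position 11: 'ab' -> no
  Position 12: 'bb' -> no
Total matches: 4

4


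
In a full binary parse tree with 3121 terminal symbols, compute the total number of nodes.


Leaf nodes (terminals): 3121
Internal nodes = n - 1 = 3121 - 1 = 3120
Total = leaves + internal = 3121 + 3120 = 6241

6241


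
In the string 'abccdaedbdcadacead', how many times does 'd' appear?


Scanning 'abccdaedbdcadacead' for 'd':
  Position 4: 'd' -> MATCH (count: 1)
  Position 7: 'd' -> MATCH (count: 2)
  Position 9: 'd' -> MATCH (count: 3)
  Position 12: 'd' -> MATCH (count: 4)
  Position 17: 'd' -> MATCH (count: 5)
Total occurrences of 'd': 5

5


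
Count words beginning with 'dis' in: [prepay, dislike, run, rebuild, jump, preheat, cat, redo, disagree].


Checking each word for prefix 'dis':
  'prepay' -> no (count: 0)
  'dislike' -> YES, starts with 'dis' (count: 1)
  'run' -> no (count: 1)
  'rebuild' -> no (count: 1)
  'jump' -> no (count: 1)
  'preheat' -> no (count: 1)
  'cat' -> no (count: 1)
  'redo' -> no (count: 1)
  'disagree' -> YES, starts with 'dis' (count: 2)
Total with prefix 'dis': 2

2


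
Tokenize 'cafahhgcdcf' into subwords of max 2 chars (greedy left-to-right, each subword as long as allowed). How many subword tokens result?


'cafahhgcdcf' has 11 characters.
Chunking with max size 2:
  Chunk 1: 'ca' (positions 0-1)
  Chunk 2: 'fa' (positions 2-3)
  Chunk 3: 'hh' (positions 4-5)
  Chunk 4: 'gc' (positions 6-7)
  Chunk 5: 'dc' (positions 8-9)
  Chunk 6: 'f' (positions 10-10)
Total chunks: ceil(11 / 2) = 6

6


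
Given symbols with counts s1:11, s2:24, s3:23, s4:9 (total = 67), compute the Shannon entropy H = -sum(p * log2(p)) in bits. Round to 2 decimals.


Computing entropy H = -sum(p_i * log2(p_i)):
  s1: p = 11/67 = 0.1642, -p*log2(p) = 0.4280
  s2: p = 24/67 = 0.3582, -p*log2(p) = 0.5306
  s3: p = 23/67 = 0.3433, -p*log2(p) = 0.5295
  s4: p = 9/67 = 0.1343, -p*log2(p) = 0.3890
H = sum of terms = 1.8771
Rounded to 2 decimals: 1.88

1.88


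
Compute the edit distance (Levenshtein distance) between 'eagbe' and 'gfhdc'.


Building DP table for s1='eagbe' (len 5) and s2='gfhdc' (len 5):
       g  f  h  d  c
    0  1  2  3  4  5
  e 1  1  2  3  4  5
  a 2  2  2  3  4  5
  g 3  2  3  3  4  5
  b 4  3  3  4  4  5
  e 5  4  4  4  5  5
Edit distance = dp[5][5] = 5

5


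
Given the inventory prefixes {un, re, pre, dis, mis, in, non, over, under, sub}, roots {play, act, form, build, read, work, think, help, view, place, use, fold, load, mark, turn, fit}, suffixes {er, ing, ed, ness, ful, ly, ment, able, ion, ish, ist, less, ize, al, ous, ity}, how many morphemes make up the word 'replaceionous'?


Segmenting 'replaceionous' against the inventory:
  're' -> prefix (morpheme 1)
  'place' -> root (morpheme 2)
  'ion' -> suffix (morpheme 3)
  'ous' -> suffix (morpheme 4)
Total morphemes: 4

4


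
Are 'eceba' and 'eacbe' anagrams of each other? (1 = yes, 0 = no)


Sort characters of 'eceba': 'abcee'
Sort characters of 'eacbe': 'abcee'
Sorted forms match -> they ARE anagrams
Result: 1

1


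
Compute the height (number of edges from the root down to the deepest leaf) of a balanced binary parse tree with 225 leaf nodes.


In a balanced binary tree with n leaves the deepest leaf is ceil(log2(n)) edges below the root.
log2(225) = 7.8138
ceil(7.8138) = 8
height (edges) = 8

8


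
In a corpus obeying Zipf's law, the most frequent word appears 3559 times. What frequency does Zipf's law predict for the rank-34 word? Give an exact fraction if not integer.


Zipf's law: freq(rank) = f1 / rank
f1 = 3559, rank = 34
freq = 3559 / 34
GCD(3559, 34) = 1
Simplified: 3559/34

3559/34


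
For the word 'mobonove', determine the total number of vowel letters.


Scanning each character of 'mobonove':
  Position 1: 'm' -> consonant (running count: 0)
  Position 2: 'o' -> vowel (running count: 1)
  Position 3: 'b' -> consonant (running count: 1)
  Position 4: 'o' -> vowel (running count: 2)
  Position 5: 'n' -> consonant (running count: 2)
  Position 6: 'o' -> vowel (running count: 3)
  Position 7: 'v' -> consonant (running count: 3)
  Position 8: 'e' -> vowel (running count: 4)
Total vowels: 4

4


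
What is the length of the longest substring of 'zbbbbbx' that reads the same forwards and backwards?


Scanning 'zbbbbbx' for palindromic substrings.
Substring at positions 1-5: 'bbbbb'.
Check: reverse('bbbbb') = 'bbbbb' -> palindrome confirmed.
Neighbouring characters ('z' / 'x') break symmetry, so it cannot extend further.
No longer palindromic substring exists; longest length = 5

5


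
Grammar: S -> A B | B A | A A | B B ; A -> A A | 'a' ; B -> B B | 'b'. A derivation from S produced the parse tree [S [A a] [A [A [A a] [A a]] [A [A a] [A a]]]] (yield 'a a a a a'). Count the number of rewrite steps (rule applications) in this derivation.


Every bracketed nonterminal node [X ...] in the tree is produced by exactly one rule application.
Reading the tree off as a leftmost derivation:
  Step 1: S  =>  A A   (applied S -> A A)
  Step 2: A A  =>  a A   (applied A -> a)
  Step 3: a A  =>  a A A   (applied A -> A A)
  Step 4: a A A  =>  a A A A   (applied A -> A A)
  Step 5: a A A A  =>  a a A A   (applied A -> a)
  Step 6: a a A A  =>  a a a A   (applied A -> a)
  Step 7: a a a A  =>  a a a A A   (applied A -> A A)
  Step 8: a a a A A  =>  a a a a A   (applied A -> a)
  Step 9: a a a a A  =>  a a a a a   (applied A -> a)
Final yield: a a a a a
Total rewrite steps: 9

9


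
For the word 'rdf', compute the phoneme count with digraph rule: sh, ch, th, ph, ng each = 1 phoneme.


Parsing 'rdf' greedily, digraphs first:
  'r' -> consonant phoneme (phonemes so far: 1)
  'd' -> consonant phoneme (phonemes so far: 2)
  'f' -> consonant phoneme (phonemes so far: 3)
Total phonemes: 3

3


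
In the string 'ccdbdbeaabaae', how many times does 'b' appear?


Scanning 'ccdbdbeaabaae' for 'b':
  Position 3: 'b' -> MATCH (count: 1)
  Position 5: 'b' -> MATCH (count: 2)
  Position 9: 'b' -> MATCH (count: 3)
Total occurrences of 'b': 3

3


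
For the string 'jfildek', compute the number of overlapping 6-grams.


String 'jfildek' has length L = 7.
Number of overlapping n-grams = L - n + 1
Substituting: 7 - 6 + 1 = 2

2


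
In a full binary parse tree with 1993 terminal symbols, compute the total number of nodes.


Leaf nodes (terminals): 1993
Internal nodes = n - 1 = 1993 - 1 = 1992
Total = leaves + internal = 1993 + 1992 = 3985

3985


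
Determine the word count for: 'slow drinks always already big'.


Counting words by splitting on spaces:
  Word 1: 'slow'
  Word 2: 'drinks'
  Word 3: 'always'
  Word 4: 'already'
  Word 5: 'big'
Total words: 5

5


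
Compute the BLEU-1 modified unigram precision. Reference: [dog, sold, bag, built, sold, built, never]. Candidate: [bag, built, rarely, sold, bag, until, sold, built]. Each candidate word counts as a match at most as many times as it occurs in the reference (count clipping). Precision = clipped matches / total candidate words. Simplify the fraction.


Reference word counts: {'bag': 1, 'built': 2, 'dog': 1, 'never': 1, 'sold': 2}
Checking each candidate word (with clipping):
  'bag' -> in reference (ref count 1, used 1/1) -> match (matches: 1)
  'built' -> in reference (ref count 2, used 1/2) -> match (matches: 2)
  'rarely' -> not in reference -> no match (matches: 2)
  'sold' -> in reference (ref count 2, used 1/2) -> match (matches: 3)
  'bag' -> ref count 1 already used up (1/1) -> clipped, no match (matches: 3)
  'until' -> not in reference -> no match (matches: 3)
  'sold' -> in reference (ref count 2, used 2/2) -> match (matches: 4)
  'built' -> in reference (ref count 2, used 2/2) -> match (matches: 5)
Clipped matches: 5, Candidate length: 8
Precision = 5/8

5/8


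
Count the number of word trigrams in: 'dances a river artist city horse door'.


Word trigrams from [7] words:
  Trigram 1: (dances a river)
  Trigram 2: (a river artist)
  Trigram 3: (river artist city)
  Trigram 4: (artist city horse)
  Trigram 5: (city horse door)
Total word trigrams: 7 - 2 = 5

5


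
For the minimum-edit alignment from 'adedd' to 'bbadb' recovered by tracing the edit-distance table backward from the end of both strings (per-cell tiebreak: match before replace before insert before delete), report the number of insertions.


Edit distance = 4. Backtracking from cell (5, 5) with preference match > replace > insert > delete,
then listing the resulting alignment 'adedd' -> 'bbadb' left to right:
  Step 1: replace a->b
  Step 2: replace d->b
  Step 3: replace e->a
  Step 4: keep 'd'
  Step 5: replace d->b
Total insertions: 0

0


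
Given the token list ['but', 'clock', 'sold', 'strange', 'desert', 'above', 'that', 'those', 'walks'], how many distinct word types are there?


Listing all tokens and tracking unique types:
  Token 1: 'but' -> NEW (unique so far: 1)
  Token 2: 'clock' -> NEW (unique so far: 2)
  Token 3: 'sold' -> NEW (unique so far: 3)
  Token 4: 'strange' -> NEW (unique so far: 4)
  Token 5: 'desert' -> NEW (unique so far: 5)
  Token 6: 'above' -> NEW (unique so far: 6)
  Token 7: 'that' -> NEW (unique so far: 7)
  Token 8: 'those' -> NEW (unique so far: 8)
  Token 9: 'walks' -> NEW (unique so far: 9)
Unique types: ('above', 'but', 'clock', 'desert', 'sold', 'strange', 'that', 'those', 'walks')
Vocabulary size: 9

9


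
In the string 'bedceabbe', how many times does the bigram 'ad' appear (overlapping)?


Scanning 'bedceabbe' for bigram 'ad':
  Position 0: 'be' -> no
  Position 1: 'ed' -> no
  Position 2: 'dc' -> no
  Position 3: 'ce' -> no
  Position 4: 'ea' -> no
  Position 5: 'ab' -> no
  Position 6: 'bb' -> no
  Position 7: 'be' -> no
Total matches: 0

0


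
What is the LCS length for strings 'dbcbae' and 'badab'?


DP table for LCS of 'dbcbae' and 'badab':
       b  a  d  a  b
    0  0  0  0  0  0
  d 0  0  0  1  1  1
  b 0  1  1  1  1  2
  c 0  1  1  1  1  2
  b 0  1  1  1  1  2
  a 0  1  2  2  2  2
  e 0  1  2  2  2  2
LCS: 'db'
LCS length = 2

2


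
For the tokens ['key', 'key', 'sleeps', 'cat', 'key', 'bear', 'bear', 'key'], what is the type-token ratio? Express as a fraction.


Tokens: 8
Unique types: ('bear', 'cat', 'key', 'sleeps') = 4
TTR = 4/8
Simplify: divide both by 4 -> 1/2
TTR = 1/2

1/2


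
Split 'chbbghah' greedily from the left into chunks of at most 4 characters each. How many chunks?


'chbbghah' has 8 characters.
Chunking with max size 4:
  Chunk 1: 'chbb' (positions 0-3)
  Chunk 2: 'ghah' (positions 4-7)
Total chunks: ceil(8 / 4) = 2

2


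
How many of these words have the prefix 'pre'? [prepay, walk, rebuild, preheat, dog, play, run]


Checking each word for prefix 'pre':
  'prepay' -> YES, starts with 'pre' (count: 1)
  'walk' -> no (count: 1)
  'rebuild' -> no (count: 1)
  'preheat' -> YES, starts with 'pre' (count: 2)
  'dog' -> no (count: 2)
  'play' -> no (count: 2)
  'run' -> no (count: 2)
Total with prefix 'pre': 2

2


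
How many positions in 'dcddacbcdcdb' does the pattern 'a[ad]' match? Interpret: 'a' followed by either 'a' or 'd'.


Pattern: a[ad] means 'a' followed by either 'a' or 'd'.
Scanning 'dcddacbcdcdb' position-by-position:
  Pos 0: window 'dc' -> no
  Pos 1: window 'cd' -> no
  Pos 2: window 'dd' -> no
  Pos 3: window 'da' -> no
  Pos 4: window 'ac' -> no
  Pos 5: window 'cb' -> no
  Pos 6: window 'bc' -> no
  Pos 7: window 'cd' -> no
  Pos 8: window 'dc' -> no
  Pos 9: window 'cd' -> no
  Pos 10: window 'db' -> no
  Pos 11: window 'b' -> no
Total matches: 0

0


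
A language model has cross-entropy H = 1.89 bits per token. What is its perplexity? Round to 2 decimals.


Perplexity formula: PP = 2^H
H = 1.89
PP = 2^1.89
Decompose: 2^1.89 = 2^1 * 2^0.89
2^1 = 2, 2^0.89 ~ 1.8531761
PP ~ 2 * 1.8531761 = 3.7063522
Rounded to 2 decimals: 3.71

3.71


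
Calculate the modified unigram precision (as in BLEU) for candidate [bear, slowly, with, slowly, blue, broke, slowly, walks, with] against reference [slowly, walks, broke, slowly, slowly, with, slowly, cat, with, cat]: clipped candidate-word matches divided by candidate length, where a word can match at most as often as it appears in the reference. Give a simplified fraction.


Reference word counts: {'broke': 1, 'cat': 2, 'slowly': 4, 'walks': 1, 'with': 2}
Checking each candidate word (with clipping):
  'bear' -> not in reference -> no match (matches: 0)
  'slowly' -> in reference (ref count 4, used 1/4) -> match (matches: 1)
  'with' -> in reference (ref count 2, used 1/2) -> match (matches: 2)
  'slowly' -> in reference (ref count 4, used 2/4) -> match (matches: 3)
  'blue' -> not in reference -> no match (matches: 3)
  'broke' -> in reference (ref count 1, used 1/1) -> match (matches: 4)
  'slowly' -> in reference (ref count 4, used 3/4) -> match (matches: 5)
  'walks' -> in reference (ref count 1, used 1/1) -> match (matches: 6)
  'with' -> in reference (ref count 2, used 2/2) -> match (matches: 7)
Clipped matches: 7, Candidate length: 9
Precision = 7/9

7/9


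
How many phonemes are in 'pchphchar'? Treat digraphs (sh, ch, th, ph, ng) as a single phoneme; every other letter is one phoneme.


Parsing 'pchphchar' greedily, digraphs first:
  'p' -> consonant phoneme (phonemes so far: 1)
  'ch' -> digraph (1 consonant phoneme) (phonemes so far: 2)
  'ph' -> digraph (1 consonant phoneme) (phonemes so far: 3)
  'ch' -> digraph (1 consonant phoneme) (phonemes so far: 4)
  'a' -> vowel phoneme (phonemes so far: 5)
  'r' -> consonant phoneme (phonemes so far: 6)
Total phonemes: 6

6


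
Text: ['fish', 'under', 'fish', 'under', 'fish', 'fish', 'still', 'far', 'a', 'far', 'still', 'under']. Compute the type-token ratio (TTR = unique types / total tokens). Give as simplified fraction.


Tokens: 12
Unique types: ('a', 'far', 'fish', 'still', 'under') = 5
TTR = 5/12
Already in lowest terms.

5/12


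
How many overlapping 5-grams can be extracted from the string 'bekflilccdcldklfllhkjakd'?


String 'bekflilccdcldklfllhkjakd' has length L = 24.
Number of overlapping n-grams = L - n + 1
Substituting: 24 - 5 + 1 = 20

20


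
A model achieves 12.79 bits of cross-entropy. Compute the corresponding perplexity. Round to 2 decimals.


Perplexity formula: PP = 2^H
H = 12.79
PP = 2^12.79
Decompose: 2^12.79 = 2^12 * 2^0.79
2^12 = 4096, 2^0.79 ~ 1.7290745
PP ~ 4096 * 1.7290745 = 7082.2891520
Rounded to 2 decimals: 7082.29

7082.29


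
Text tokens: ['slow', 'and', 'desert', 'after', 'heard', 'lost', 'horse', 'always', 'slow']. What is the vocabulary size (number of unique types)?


Listing all tokens and tracking unique types:
  Token 1: 'slow' -> NEW (unique so far: 1)
  Token 2: 'and' -> NEW (unique so far: 2)
  Token 3: 'desert' -> NEW (unique so far: 3)
  Token 4: 'after' -> NEW (unique so far: 4)
  Token 5: 'heard' -> NEW (unique so far: 5)
  Token 6: 'lost' -> NEW (unique so far: 6)
  Token 7: 'horse' -> NEW (unique so far: 7)
  Token 8: 'always' -> NEW (unique so far: 8)
  Token 9: 'slow' -> duplicate (unique so far: 8)
Unique types: ('after', 'always', 'and', 'desert', 'heard', 'horse', 'lost', 'slow')
Vocabulary size: 8

8


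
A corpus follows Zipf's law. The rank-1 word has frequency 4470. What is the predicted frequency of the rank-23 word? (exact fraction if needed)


Zipf's law: freq(rank) = f1 / rank
f1 = 4470, rank = 23
freq = 4470 / 23
GCD(4470, 23) = 1
Simplified: 4470/23

4470/23


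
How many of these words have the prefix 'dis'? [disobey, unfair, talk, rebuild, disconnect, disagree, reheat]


Checking each word for prefix 'dis':
  'disobey' -> YES, starts with 'dis' (count: 1)
  'unfair' -> no (count: 1)
  'talk' -> no (count: 1)
  'rebuild' -> no (count: 1)
  'disconnect' -> YES, starts with 'dis' (count: 2)
  'disagree' -> YES, starts with 'dis' (count: 3)
  'reheat' -> no (count: 3)
Total with prefix 'dis': 3

3


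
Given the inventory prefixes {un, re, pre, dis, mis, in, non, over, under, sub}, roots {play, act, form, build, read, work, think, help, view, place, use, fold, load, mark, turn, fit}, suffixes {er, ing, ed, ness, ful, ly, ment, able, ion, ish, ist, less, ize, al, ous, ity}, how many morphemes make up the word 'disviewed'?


Segmenting 'disviewed' against the inventory:
  'dis' -> prefix (morpheme 1)
  'view' -> root (morpheme 2)
  'ed' -> suffix (morpheme 3)
Total morphemes: 3

3


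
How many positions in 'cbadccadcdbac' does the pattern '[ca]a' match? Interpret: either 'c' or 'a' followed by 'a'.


Pattern: [ca]a means either 'c' or 'a' followed by 'a'.
Scanning 'cbadccadcdbac' position-by-position:
  Pos 0: window 'cb' -> no
  Pos 1: window 'ba' -> no
  Pos 2: window 'ad' -> no
  Pos 3: window 'dc' -> no
  Pos 4: window 'cc' -> no
  Pos 5: window 'ca' -> MATCH
  Pos 6: window 'ad' -> no
  Pos 7: window 'dc' -> no
  Pos 8: window 'cd' -> no
  Pos 9: window 'db' -> no
  Pos 10: window 'ba' -> no
  Pos 11: window 'ac' -> no
  Pos 12: window 'c' -> no
Total matches: 1

1


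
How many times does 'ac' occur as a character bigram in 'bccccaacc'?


Scanning 'bccccaacc' for bigram 'ac':
  Position 0: 'bc' -> no
  Position 1: 'cc' -> no
  Position 2: 'cc' -> no
  Position 3: 'cc' -> no
  Position 4: 'ca' -> no
  Position 5: 'aa' -> no
  Position 6: 'ac' -> MATCH
  Position 7: 'cc' -> no
Total matches: 1

1


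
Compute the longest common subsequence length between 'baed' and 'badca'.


DP table for LCS of 'baed' and 'badca':
       b  a  d  c  a
    0  0  0  0  0  0
  b 0  1  1  1  1  1
  a 0  1  2  2  2  2
  e 0  1  2  2  2  2
  d 0  1  2  3  3  3
LCS: 'bad'
LCS length = 3

3


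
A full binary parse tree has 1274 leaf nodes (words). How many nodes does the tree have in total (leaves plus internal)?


Leaf nodes (terminals): 1274
Internal nodes = n - 1 = 1274 - 1 = 1273
Total = leaves + internal = 1274 + 1273 = 2547

2547


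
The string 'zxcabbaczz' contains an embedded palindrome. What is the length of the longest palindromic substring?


Scanning 'zxcabbaczz' for palindromic substrings.
Substring at positions 2-7: 'cabbac'.
Check: reverse('cabbac') = 'cabbac' -> palindrome confirmed.
Neighbouring characters ('x' / 'z') break symmetry, so it cannot extend further.
No longer palindromic substring exists; longest length = 6

6


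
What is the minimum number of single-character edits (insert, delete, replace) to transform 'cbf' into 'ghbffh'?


Building DP table for s1='cbf' (len 3) and s2='ghbffh' (len 6):
       g  h  b  f  f  h
    0  1  2  3  4  5  6
  c 1  1  2  3  4  5  6
  b 2  2  2  2  3  4  5
  f 3  3  3  3  2  3  4
Edit distance = dp[3][6] = 4

4


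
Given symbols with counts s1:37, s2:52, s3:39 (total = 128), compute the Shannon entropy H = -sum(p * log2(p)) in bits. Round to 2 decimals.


Computing entropy H = -sum(p_i * log2(p_i)):
  s1: p = 37/128 = 0.2891, -p*log2(p) = 0.5176
  s2: p = 52/128 = 0.4062, -p*log2(p) = 0.5279
  s3: p = 39/128 = 0.3047, -p*log2(p) = 0.5224
H = sum of terms = 1.5679
Rounded to 2 decimals: 1.57

1.57


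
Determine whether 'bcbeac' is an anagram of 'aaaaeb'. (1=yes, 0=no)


Sort characters of 'bcbeac': 'abbcce'
Sort characters of 'aaaaeb': 'aaaabe'
Sorted forms differ -> they are NOT anagrams
Result: 0

0


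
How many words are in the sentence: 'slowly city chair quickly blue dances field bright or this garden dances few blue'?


Counting words by splitting on spaces:
  Word 1: 'slowly'
  Word 2: 'city'
  Word 3: 'chair'
  Word 4: 'quickly'
  Word 5: 'blue'
  Word 6: 'dances'
  Word 7: 'field'
  Word 8: 'bright'
  Word 9: 'or'
  Word 10: 'this'
  Word 11: 'garden'
  Word 12: 'dances'
  Word 13: 'few'
  Word 14: 'blue'
Total words: 14

14


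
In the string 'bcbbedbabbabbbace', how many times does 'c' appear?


Scanning 'bcbbedbabbabbbace' for 'c':
  Position 1: 'c' -> MATCH (count: 1)
  Position 15: 'c' -> MATCH (count: 2)
Total occurrences of 'c': 2

2


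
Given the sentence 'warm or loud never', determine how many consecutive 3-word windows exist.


Word trigrams from [4] words:
  Trigram 1: (warm or loud)
  Trigram 2: (or loud never)
Total word trigrams: 4 - 2 = 2

2


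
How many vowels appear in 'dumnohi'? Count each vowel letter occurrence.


Scanning each character of 'dumnohi':
  Position 1: 'd' -> consonant (running count: 0)
  Position 2: 'u' -> vowel (running count: 1)
  Position 3: 'm' -> consonant (running count: 1)
  Position 4: 'n' -> consonant (running count: 1)
  Position 5: 'o' -> vowel (running count: 2)
  Position 6: 'h' -> consonant (running count: 2)
  Position 7: 'i' -> vowel (running count: 3)
Total vowels: 3

3


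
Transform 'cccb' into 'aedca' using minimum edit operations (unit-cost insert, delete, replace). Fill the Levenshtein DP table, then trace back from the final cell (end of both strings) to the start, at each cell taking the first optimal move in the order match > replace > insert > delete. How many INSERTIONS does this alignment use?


Edit distance = 4. Backtracking from cell (4, 5) with preference match > replace > insert > delete,
then listing the resulting alignment 'cccb' -> 'aedca' left to right:
  Step 1: insert 'a' [insertion #1]
  Step 2: replace c->e
  Step 3: replace c->d
  Step 4: keep 'c'
  Step 5: replace b->a
Total insertions: 1

1


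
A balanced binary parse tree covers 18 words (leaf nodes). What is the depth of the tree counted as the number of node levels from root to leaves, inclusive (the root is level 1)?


In a balanced binary tree with n leaves the deepest leaf is ceil(log2(n)) edges below the root,
so counting node levels inclusive of root and leaves gives ceil(log2(n)) + 1 levels.
log2(18) = 4.1699
ceil(4.1699) = 5
levels = 5 + 1 = 6

6


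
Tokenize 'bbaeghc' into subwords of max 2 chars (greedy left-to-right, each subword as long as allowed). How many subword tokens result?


'bbaeghc' has 7 characters.
Chunking with max size 2:
  Chunk 1: 'bb' (positions 0-1)
  Chunk 2: 'ae' (positions 2-3)
  Chunk 3: 'gh' (positions 4-5)
  Chunk 4: 'c' (positions 6-6)
Total chunks: ceil(7 / 2) = 4

4


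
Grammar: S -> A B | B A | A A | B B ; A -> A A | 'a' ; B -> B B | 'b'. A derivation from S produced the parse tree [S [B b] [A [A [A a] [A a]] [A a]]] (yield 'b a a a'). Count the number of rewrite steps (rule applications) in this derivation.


Every bracketed nonterminal node [X ...] in the tree is produced by exactly one rule application.
Reading the tree off as a leftmost derivation:
  Step 1: S  =>  B A   (applied S -> B A)
  Step 2: B A  =>  b A   (applied B -> b)
  Step 3: b A  =>  b A A   (applied A -> A A)
  Step 4: b A A  =>  b A A A   (applied A -> A A)
  Step 5: b A A A  =>  b a A A   (applied A -> a)
  Step 6: b a A A  =>  b a a A   (applied A -> a)
  Step 7: b a a A  =>  b a a a   (applied A -> a)
Final yield: b a a a
Total rewrite steps: 7

7


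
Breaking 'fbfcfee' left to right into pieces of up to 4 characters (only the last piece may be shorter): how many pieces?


'fbfcfee' has 7 characters.
Chunking with max size 4:
  Chunk 1: 'fbfc' (positions 0-3)
  Chunk 2: 'fee' (positions 4-6)
Total chunks: ceil(7 / 4) = 2

2


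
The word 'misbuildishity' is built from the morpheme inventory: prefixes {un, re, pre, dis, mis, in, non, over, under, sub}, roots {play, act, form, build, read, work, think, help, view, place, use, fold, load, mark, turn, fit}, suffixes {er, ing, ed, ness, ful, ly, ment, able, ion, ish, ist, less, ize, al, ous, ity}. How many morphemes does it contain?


Segmenting 'misbuildishity' against the inventory:
  'mis' -> prefix (morpheme 1)
  'build' -> root (morpheme 2)
  'ish' -> suffix (morpheme 3)
  'ity' -> suffix (morpheme 4)
Total morphemes: 4

4


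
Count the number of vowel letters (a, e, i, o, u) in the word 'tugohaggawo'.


Scanning each character of 'tugohaggawo':
  Position 1: 't' -> consonant (running count: 0)
  Position 2: 'u' -> vowel (running count: 1)
  Position 3: 'g' -> consonant (running count: 1)
  Position 4: 'o' -> vowel (running count: 2)
  Position 5: 'h' -> consonant (running count: 2)
  Position 6: 'a' -> vowel (running count: 3)
  Position 7: 'g' -> consonant (running count: 3)
  Position 8: 'g' -> consonant (running count: 3)
  Position 9: 'a' -> vowel (running count: 4)
  Position 10: 'w' -> consonant (running count: 4)
  Position 11: 'o' -> vowel (running count: 5)
Total vowels: 5

5


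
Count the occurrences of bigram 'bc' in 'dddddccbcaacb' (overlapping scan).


Scanning 'dddddccbcaacb' for bigram 'bc':
  Position 0: 'dd' -> no
  Position 1: 'dd' -> no
  Position 2: 'dd' -> no
  Position 3: 'dd' -> no
  Position 4: 'dc' -> no
  Position 5: 'cc' -> no
  Position 6: 'cb' -> no
  Position 7: 'bc' -> MATCH
  Position 8: 'ca' -> no
  Position 9: 'aa' -> no
  Position 10: 'ac' -> no
  Position 11: 'cb' -> no
Total matches: 1

1


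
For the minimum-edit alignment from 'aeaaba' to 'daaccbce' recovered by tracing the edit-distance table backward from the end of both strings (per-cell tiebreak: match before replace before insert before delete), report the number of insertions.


Edit distance = 6. Backtracking from cell (6, 8) with preference match > replace > insert > delete,
then listing the resulting alignment 'aeaaba' -> 'daaccbce' left to right:
  Step 1: insert 'd' [insertion #1]
  Step 2: keep 'a'
  Step 3: replace e->a
  Step 4: replace a->c
  Step 5: replace a->c
  Step 6: keep 'b'
  Step 7: insert 'c' [insertion #2]
  Step 8: replace a->e
Total insertions: 2

2


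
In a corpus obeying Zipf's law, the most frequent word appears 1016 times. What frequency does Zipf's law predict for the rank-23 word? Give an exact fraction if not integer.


Zipf's law: freq(rank) = f1 / rank
f1 = 1016, rank = 23
freq = 1016 / 23
GCD(1016, 23) = 1
Simplified: 1016/23

1016/23


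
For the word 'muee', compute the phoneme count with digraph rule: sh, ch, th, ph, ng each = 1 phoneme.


Parsing 'muee' greedily, digraphs first:
  'm' -> consonant phoneme (phonemes so far: 1)
  'u' -> vowel phoneme (phonemes so far: 2)
  'e' -> vowel phoneme (phonemes so far: 3)
  'e' -> vowel phoneme (phonemes so far: 4)
Total phonemes: 4

4


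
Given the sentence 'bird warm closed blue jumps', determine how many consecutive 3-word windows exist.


Word trigrams from [5] words:
  Trigram 1: (bird warm closed)
  Trigram 2: (warm closed blue)
  Trigram 3: (closed blue jumps)
Total word trigrams: 5 - 2 = 3

3


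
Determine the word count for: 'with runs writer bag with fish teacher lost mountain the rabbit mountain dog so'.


Counting words by splitting on spaces:
  Word 1: 'with'
  Word 2: 'runs'
  Word 3: 'writer'
  Word 4: 'bag'
  Word 5: 'with'
  Word 6: 'fish'
  Word 7: 'teacher'
  Word 8: 'lost'
  Word 9: 'mountain'
  Word 10: 'the'
  Word 11: 'rabbit'
  Word 12: 'mountain'
  Word 13: 'dog'
  Word 14: 'so'
Total words: 14

14


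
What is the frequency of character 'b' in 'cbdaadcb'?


Scanning 'cbdaadcb' for 'b':
  Position 1: 'b' -> MATCH (count: 1)
  Position 7: 'b' -> MATCH (count: 2)
Total occurrences of 'b': 2

2


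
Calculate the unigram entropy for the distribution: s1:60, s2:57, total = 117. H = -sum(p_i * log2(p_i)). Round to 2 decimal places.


Computing entropy H = -sum(p_i * log2(p_i)):
  s1: p = 60/117 = 0.5128, -p*log2(p) = 0.4941
  s2: p = 57/117 = 0.4872, -p*log2(p) = 0.5054
H = sum of terms = 0.9995
Rounded to 2 decimals: 1.00

1.00


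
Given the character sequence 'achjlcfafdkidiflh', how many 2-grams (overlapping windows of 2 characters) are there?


String 'achjlcfafdkidiflh' has length L = 17.
Number of overlapping n-grams = L - n + 1
Substituting: 17 - 2 + 1 = 16

16


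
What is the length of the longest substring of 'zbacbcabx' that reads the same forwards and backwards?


Scanning 'zbacbcabx' for palindromic substrings.
Substring at positions 1-7: 'bacbcab'.
Check: reverse('bacbcab') = 'bacbcab' -> palindrome confirmed.
Neighbouring characters ('z' / 'x') break symmetry, so it cannot extend further.
No longer palindromic substring exists; longest length = 7

7


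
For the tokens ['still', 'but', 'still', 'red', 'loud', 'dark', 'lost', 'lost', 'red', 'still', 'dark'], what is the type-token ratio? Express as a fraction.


Tokens: 11
Unique types: ('but', 'dark', 'lost', 'loud', 'red', 'still') = 6
TTR = 6/11
Already in lowest terms.

6/11


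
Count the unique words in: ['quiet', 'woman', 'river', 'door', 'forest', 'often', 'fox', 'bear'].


Listing all tokens and tracking unique types:
  Token 1: 'quiet' -> NEW (unique so far: 1)
  Token 2: 'woman' -> NEW (unique so far: 2)
  Token 3: 'river' -> NEW (unique so far: 3)
  Token 4: 'door' -> NEW (unique so far: 4)
  Token 5: 'forest' -> NEW (unique so far: 5)
  Token 6: 'often' -> NEW (unique so far: 6)
  Token 7: 'fox' -> NEW (unique so far: 7)
  Token 8: 'bear' -> NEW (unique so far: 8)
Unique types: ('bear', 'door', 'forest', 'fox', 'often', 'quiet', 'river', 'woman')
Vocabulary size: 8

8
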